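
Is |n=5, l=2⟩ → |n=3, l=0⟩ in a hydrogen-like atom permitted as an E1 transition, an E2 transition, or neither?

E2

Δl = 0 − 2 = -2; l_i + l_f = 2.
E1 (Δl = ±1): not satisfied.
E2 (Δl = 0,±2, l_i+l_f ≥ 2): satisfied.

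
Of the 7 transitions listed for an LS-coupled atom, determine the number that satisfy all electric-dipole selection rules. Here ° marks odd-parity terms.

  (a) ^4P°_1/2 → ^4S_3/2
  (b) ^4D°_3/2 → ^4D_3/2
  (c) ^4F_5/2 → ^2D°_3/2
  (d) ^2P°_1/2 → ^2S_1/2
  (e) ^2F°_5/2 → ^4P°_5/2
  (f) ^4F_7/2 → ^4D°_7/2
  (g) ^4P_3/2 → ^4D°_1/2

5

(a) allowed
(b) allowed
(c) forbidden (ΔS fails)
(d) allowed
(e) forbidden (parity, ΔS, ΔL fail)
(f) allowed
(g) allowed
Total allowed: 5 of 7.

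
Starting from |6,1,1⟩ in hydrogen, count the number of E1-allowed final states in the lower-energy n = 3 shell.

E1 requires Δl = ±1, so l_f ∈ {0, 2}; with 0 ≤ l_f ≤ n_f−1 = 2, the allowed l_f values are {0, 2}.
For l_f = 0: m_f ∈ {m_i−1, m_i, m_i+1} ∩ [−0, 0] = {0} → 1 state.
For l_f = 2: m_f ∈ {m_i−1, m_i, m_i+1} ∩ [−2, 2] = {0, 1, 2} → 3 states.
Total: 4.

4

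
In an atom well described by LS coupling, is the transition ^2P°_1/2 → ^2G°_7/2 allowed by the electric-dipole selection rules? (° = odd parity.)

forbidden

Initial level: S=1/2, L=1, J=1/2, parity odd. Final level: S=1/2, L=4, J=7/2, parity odd.
ΔS = 0: S: 1/2 → 1/2 — satisfied.
Parity must change: odd → odd — violated.
ΔL = 0, ±1 (not L=0↔0): L: 1 → 4, ΔL = +3 — violated.
ΔJ = 0, ±1 (not J=0↔0): J: 1/2 → 7/2, ΔJ = +3 — violated.
Rule(s) violated: parity, ΔL, ΔJ.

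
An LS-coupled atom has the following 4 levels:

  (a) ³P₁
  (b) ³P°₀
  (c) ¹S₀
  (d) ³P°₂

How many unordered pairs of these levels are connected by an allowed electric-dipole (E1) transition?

2

(a)–(b): allowed.
(a)–(c): forbidden (parity, ΔS).
(a)–(d): allowed.
(b)–(c): forbidden (ΔS, ΔJ).
(b)–(d): forbidden (parity, ΔJ).
(c)–(d): forbidden (ΔS, ΔJ).
Allowed pairs: 2 of 6.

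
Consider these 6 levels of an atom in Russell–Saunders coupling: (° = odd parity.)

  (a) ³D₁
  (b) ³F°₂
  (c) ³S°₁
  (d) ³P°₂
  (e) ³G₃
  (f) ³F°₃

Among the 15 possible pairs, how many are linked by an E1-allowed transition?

(a)–(b): allowed.
(a)–(c): forbidden (ΔL).
(a)–(d): allowed.
(a)–(e): forbidden (parity, ΔL, ΔJ).
(a)–(f): forbidden (ΔJ).
(b)–(c): forbidden (parity, ΔL).
(b)–(d): forbidden (parity, ΔL).
(b)–(e): allowed.
(b)–(f): forbidden (parity).
(c)–(d): forbidden (parity).
(c)–(e): forbidden (ΔL, ΔJ).
(c)–(f): forbidden (parity, ΔL, ΔJ).
(d)–(e): forbidden (ΔL).
(d)–(f): forbidden (parity, ΔL).
(e)–(f): allowed.
Allowed pairs: 4 of 15.

4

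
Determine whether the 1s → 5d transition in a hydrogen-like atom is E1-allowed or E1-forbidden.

Initial l = 0, final l = 2, so Δl = +2. E1 requires Δl = ±1: fails.
The transition is electric-dipole forbidden.

forbidden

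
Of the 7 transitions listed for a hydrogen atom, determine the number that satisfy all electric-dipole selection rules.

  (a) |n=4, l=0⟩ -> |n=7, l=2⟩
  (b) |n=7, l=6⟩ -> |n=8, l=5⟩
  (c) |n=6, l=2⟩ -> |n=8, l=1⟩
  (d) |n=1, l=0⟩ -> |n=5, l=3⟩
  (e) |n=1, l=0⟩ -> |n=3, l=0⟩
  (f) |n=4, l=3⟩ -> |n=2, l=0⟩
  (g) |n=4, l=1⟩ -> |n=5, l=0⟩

3

(a) forbidden — Δl = +2 (E1 requires Δl = ±1)
(b) allowed
(c) allowed
(d) forbidden — Δl = +3 (E1 requires Δl = ±1)
(e) forbidden — Δl = +0 (E1 requires Δl = ±1)
(f) forbidden — Δl = -3 (E1 requires Δl = ±1)
(g) allowed
Total allowed: 3 of 7.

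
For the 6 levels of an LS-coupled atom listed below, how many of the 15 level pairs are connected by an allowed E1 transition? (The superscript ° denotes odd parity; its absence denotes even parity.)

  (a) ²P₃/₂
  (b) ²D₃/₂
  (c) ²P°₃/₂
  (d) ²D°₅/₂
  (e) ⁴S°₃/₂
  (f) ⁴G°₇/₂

(a)–(b): forbidden (parity).
(a)–(c): allowed.
(a)–(d): allowed.
(a)–(e): forbidden (ΔS).
(a)–(f): forbidden (ΔS, ΔL, ΔJ).
(b)–(c): allowed.
(b)–(d): allowed.
(b)–(e): forbidden (ΔS, ΔL).
(b)–(f): forbidden (ΔS, ΔL, ΔJ).
(c)–(d): forbidden (parity).
(c)–(e): forbidden (parity, ΔS).
(c)–(f): forbidden (parity, ΔS, ΔL, ΔJ).
(d)–(e): forbidden (parity, ΔS, ΔL).
(d)–(f): forbidden (parity, ΔS, ΔL).
(e)–(f): forbidden (parity, ΔL, ΔJ).
Allowed pairs: 4 of 15.

4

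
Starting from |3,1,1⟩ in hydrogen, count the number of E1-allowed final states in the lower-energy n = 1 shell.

1

E1 requires Δl = ±1, so l_f ∈ {0, 2}; with 0 ≤ l_f ≤ n_f−1 = 0, the allowed l_f values are {0}.
For l_f = 0: m_f ∈ {m_i−1, m_i, m_i+1} ∩ [−0, 0] = {0} → 1 state.
Total: 1.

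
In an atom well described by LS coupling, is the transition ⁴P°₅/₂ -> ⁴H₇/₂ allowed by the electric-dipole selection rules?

forbidden

Reading off the term symbols: S 3/2→3/2, L 1→5, J 5/2→7/2, parity odd→even.
Parity must change: odd → even — ✓.
ΔS = 0: S: 3/2 → 3/2 — ✓.
ΔL = 0, ±1 (not L=0↔0): L: 1 → 5, ΔL = +4 — ✗.
ΔJ = 0, ±1 (not J=0↔0): J: 5/2 → 7/2, ΔJ = +1 — ✓.
Rule(s) violated: ΔL.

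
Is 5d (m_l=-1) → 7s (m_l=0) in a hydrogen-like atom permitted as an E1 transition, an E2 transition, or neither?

Δl = 0 − 2 = -2; l_i + l_f = 2.
Δm_l = +1.
E1 (Δl = ±1, |Δm_l| ≤ 1): not satisfied.
E2 (Δl = 0,±2, l_i+l_f ≥ 2, |Δm_l| ≤ 2): satisfied.

E2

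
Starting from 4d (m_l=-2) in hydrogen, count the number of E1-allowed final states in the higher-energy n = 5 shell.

4

E1 requires Δl = ±1, so l_f ∈ {1, 3}; with 0 ≤ l_f ≤ n_f−1 = 4, the allowed l_f values are {1, 3}.
For l_f = 1: m_f ∈ {m_i−1, m_i, m_i+1} ∩ [−1, 1] = {-1} → 1 state.
For l_f = 3: m_f ∈ {m_i−1, m_i, m_i+1} ∩ [−3, 3] = {-3, -2, -1} → 3 states.
Total: 4.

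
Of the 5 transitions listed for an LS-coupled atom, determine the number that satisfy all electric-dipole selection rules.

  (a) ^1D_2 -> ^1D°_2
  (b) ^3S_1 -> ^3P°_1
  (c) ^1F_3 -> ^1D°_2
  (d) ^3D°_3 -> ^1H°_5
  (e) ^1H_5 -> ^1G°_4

(a) allowed
(b) allowed
(c) allowed
(d) forbidden (parity, ΔS, ΔL, ΔJ fail)
(e) allowed
Total allowed: 4 of 5.

4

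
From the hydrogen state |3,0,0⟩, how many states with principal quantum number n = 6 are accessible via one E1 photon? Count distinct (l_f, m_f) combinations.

E1 requires Δl = ±1, so l_f ∈ {-1, 1}; with 0 ≤ l_f ≤ n_f−1 = 5, the allowed l_f values are {1}.
For l_f = 1: m_f ∈ {m_i−1, m_i, m_i+1} ∩ [−1, 1] = {-1, 0, 1} → 3 states.
Total: 3.

3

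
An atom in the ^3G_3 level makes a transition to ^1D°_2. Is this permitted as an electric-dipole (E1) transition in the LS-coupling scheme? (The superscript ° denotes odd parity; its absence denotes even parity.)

forbidden

Initial level: S=1, L=4, J=3, parity even. Final level: S=0, L=2, J=2, parity odd.
Parity must change: even → odd — ok.
ΔS = 0: S: 1 → 0 — fails.
ΔL = 0, ±1 (not L=0↔0): L: 4 → 2, ΔL = -2 — fails.
ΔJ = 0, ±1 (not J=0↔0): J: 3 → 2, ΔJ = -1 — ok.
Rule(s) violated: ΔS, ΔL.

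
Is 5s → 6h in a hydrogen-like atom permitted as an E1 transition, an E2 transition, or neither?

Δl = 5 − 0 = +5; l_i + l_f = 5.
E1 (Δl = ±1): not satisfied.
E2 (Δl = 0,±2, l_i+l_f ≥ 2): not satisfied.

neither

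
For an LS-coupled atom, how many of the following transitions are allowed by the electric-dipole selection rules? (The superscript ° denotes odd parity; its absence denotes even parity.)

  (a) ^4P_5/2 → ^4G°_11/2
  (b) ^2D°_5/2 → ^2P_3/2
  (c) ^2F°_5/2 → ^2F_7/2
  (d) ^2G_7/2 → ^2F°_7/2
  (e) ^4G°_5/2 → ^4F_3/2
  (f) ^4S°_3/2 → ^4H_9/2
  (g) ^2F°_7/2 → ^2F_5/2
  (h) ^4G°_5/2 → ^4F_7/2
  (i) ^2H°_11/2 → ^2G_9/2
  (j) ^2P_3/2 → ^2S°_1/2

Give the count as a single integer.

8

(a) forbidden (ΔL, ΔJ fail)
(b) allowed
(c) allowed
(d) allowed
(e) allowed
(f) forbidden (ΔL, ΔJ fail)
(g) allowed
(h) allowed
(i) allowed
(j) allowed
Total allowed: 8 of 10.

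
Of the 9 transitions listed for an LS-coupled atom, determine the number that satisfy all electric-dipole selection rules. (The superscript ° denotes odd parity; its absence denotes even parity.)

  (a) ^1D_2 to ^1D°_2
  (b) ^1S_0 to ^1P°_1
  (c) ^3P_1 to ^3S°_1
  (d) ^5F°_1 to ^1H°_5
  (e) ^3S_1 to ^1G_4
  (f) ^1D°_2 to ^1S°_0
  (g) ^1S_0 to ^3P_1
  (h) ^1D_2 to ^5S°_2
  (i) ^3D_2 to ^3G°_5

3

(a) allowed
(b) allowed
(c) allowed
(d) forbidden (parity, ΔS, ΔL, ΔJ fail)
(e) forbidden (parity, ΔS, ΔL, ΔJ fail)
(f) forbidden (parity, ΔL, ΔJ fail)
(g) forbidden (parity, ΔS fail)
(h) forbidden (ΔS, ΔL fail)
(i) forbidden (ΔL, ΔJ fail)
Total allowed: 3 of 9.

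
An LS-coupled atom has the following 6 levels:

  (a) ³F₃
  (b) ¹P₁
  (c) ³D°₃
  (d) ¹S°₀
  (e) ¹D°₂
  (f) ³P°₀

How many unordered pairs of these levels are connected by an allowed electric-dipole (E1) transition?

(a)–(b): forbidden (parity, ΔS, ΔL, ΔJ).
(a)–(c): allowed.
(a)–(d): forbidden (ΔS, ΔL, ΔJ).
(a)–(e): forbidden (ΔS).
(a)–(f): forbidden (ΔL, ΔJ).
(b)–(c): forbidden (ΔS, ΔJ).
(b)–(d): allowed.
(b)–(e): allowed.
(b)–(f): forbidden (ΔS).
(c)–(d): forbidden (parity, ΔS, ΔL, ΔJ).
(c)–(e): forbidden (parity, ΔS).
(c)–(f): forbidden (parity, ΔJ).
(d)–(e): forbidden (parity, ΔL, ΔJ).
(d)–(f): forbidden (parity, ΔS, ΔJ).
(e)–(f): forbidden (parity, ΔS, ΔJ).
Allowed pairs: 3 of 15.

3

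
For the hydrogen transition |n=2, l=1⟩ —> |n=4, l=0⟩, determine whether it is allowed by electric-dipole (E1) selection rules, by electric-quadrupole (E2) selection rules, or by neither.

Δl = 0 − 1 = -1; l_i + l_f = 1.
E1 (Δl = ±1): satisfied.
E2 (Δl = 0,±2, l_i+l_f ≥ 2): not satisfied.

E1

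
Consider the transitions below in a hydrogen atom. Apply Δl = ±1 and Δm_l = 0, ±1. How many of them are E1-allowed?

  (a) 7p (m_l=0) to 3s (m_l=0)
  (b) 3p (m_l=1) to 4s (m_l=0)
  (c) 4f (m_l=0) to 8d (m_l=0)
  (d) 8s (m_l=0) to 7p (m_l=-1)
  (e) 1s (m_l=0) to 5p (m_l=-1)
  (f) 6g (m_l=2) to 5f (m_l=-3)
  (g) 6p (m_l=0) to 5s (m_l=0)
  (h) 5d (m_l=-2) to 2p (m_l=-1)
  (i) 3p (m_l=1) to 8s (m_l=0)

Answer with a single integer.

(a) allowed
(b) allowed
(c) allowed
(d) allowed
(e) allowed
(f) forbidden — Δm_l = -5 (E1 requires Δm_l = 0, ±1)
(g) allowed
(h) allowed
(i) allowed
Total allowed: 8 of 9.

8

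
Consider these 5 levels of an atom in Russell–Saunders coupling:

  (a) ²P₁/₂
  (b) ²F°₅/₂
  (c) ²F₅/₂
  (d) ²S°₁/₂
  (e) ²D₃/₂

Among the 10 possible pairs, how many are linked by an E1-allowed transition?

3

(a)–(b): forbidden (ΔL, ΔJ).
(a)–(c): forbidden (parity, ΔL, ΔJ).
(a)–(d): allowed.
(a)–(e): forbidden (parity).
(b)–(c): allowed.
(b)–(d): forbidden (parity, ΔL, ΔJ).
(b)–(e): allowed.
(c)–(d): forbidden (ΔL, ΔJ).
(c)–(e): forbidden (parity).
(d)–(e): forbidden (ΔL).
Allowed pairs: 3 of 10.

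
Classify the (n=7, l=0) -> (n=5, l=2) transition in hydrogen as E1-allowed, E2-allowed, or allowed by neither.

Δl = 2 − 0 = +2; l_i + l_f = 2.
E1 (Δl = ±1): not satisfied.
E2 (Δl = 0,±2, l_i+l_f ≥ 2): satisfied.

E2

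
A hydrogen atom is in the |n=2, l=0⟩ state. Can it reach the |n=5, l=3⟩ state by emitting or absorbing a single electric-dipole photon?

Δl = 3 − 0 = +3; the E1 rule Δl = ±1 is fails.
The transition is electric-dipole forbidden.

forbidden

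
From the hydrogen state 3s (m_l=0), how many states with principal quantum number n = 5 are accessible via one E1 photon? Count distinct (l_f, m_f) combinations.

E1 requires Δl = ±1, so l_f ∈ {-1, 1}; with 0 ≤ l_f ≤ n_f−1 = 4, the allowed l_f values are {1}.
For l_f = 1: m_f ∈ {m_i−1, m_i, m_i+1} ∩ [−1, 1] = {-1, 0, 1} → 3 states.
Total: 3.

3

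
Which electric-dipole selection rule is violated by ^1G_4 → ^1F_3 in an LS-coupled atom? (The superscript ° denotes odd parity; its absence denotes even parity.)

Reading off the term symbols: S 0→0, L 4→3, J 4→3, parity even→even.
Parity must change: even → even — violated.
ΔS = 0: S: 0 → 0 — satisfied.
ΔL = 0, ±1 (not L=0↔0): L: 4 → 3, ΔL = -1 — satisfied.
ΔJ = 0, ±1 (not J=0↔0): J: 4 → 3, ΔJ = -1 — satisfied.

parity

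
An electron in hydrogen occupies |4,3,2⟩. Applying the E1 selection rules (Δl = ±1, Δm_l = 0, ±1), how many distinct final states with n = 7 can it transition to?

E1 requires Δl = ±1, so l_f ∈ {2, 4}; with 0 ≤ l_f ≤ n_f−1 = 6, the allowed l_f values are {2, 4}.
For l_f = 2: m_f ∈ {m_i−1, m_i, m_i+1} ∩ [−2, 2] = {1, 2} → 2 states.
For l_f = 4: m_f ∈ {m_i−1, m_i, m_i+1} ∩ [−4, 4] = {1, 2, 3} → 3 states.
Total: 5.

5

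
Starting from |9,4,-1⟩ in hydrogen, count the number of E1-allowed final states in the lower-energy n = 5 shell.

3

E1 requires Δl = ±1, so l_f ∈ {3, 5}; with 0 ≤ l_f ≤ n_f−1 = 4, the allowed l_f values are {3}.
For l_f = 3: m_f ∈ {m_i−1, m_i, m_i+1} ∩ [−3, 3] = {-2, -1, 0} → 3 states.
Total: 3.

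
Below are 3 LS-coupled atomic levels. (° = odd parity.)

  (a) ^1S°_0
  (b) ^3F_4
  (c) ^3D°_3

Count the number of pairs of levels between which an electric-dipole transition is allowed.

(a)–(b): forbidden (ΔS, ΔL, ΔJ).
(a)–(c): forbidden (parity, ΔS, ΔL, ΔJ).
(b)–(c): allowed.
Allowed pairs: 1 of 3.

1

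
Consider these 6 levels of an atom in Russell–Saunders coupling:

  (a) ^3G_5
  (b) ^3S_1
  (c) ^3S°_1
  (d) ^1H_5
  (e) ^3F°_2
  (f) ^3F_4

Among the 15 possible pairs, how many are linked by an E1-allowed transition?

0

(a)–(b): forbidden (parity, ΔL, ΔJ).
(a)–(c): forbidden (ΔL, ΔJ).
(a)–(d): forbidden (parity, ΔS).
(a)–(e): forbidden (ΔJ).
(a)–(f): forbidden (parity).
(b)–(c): forbidden (ΔL).
(b)–(d): forbidden (parity, ΔS, ΔL, ΔJ).
(b)–(e): forbidden (ΔL).
(b)–(f): forbidden (parity, ΔL, ΔJ).
(c)–(d): forbidden (ΔS, ΔL, ΔJ).
(c)–(e): forbidden (parity, ΔL).
(c)–(f): forbidden (ΔL, ΔJ).
(d)–(e): forbidden (ΔS, ΔL, ΔJ).
(d)–(f): forbidden (parity, ΔS, ΔL).
(e)–(f): forbidden (ΔJ).
Allowed pairs: 0 of 15.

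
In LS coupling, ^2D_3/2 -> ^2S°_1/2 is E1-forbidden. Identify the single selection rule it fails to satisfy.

Parity must change: even → odd — satisfied.
ΔS = 0: S: 1/2 → 1/2 — satisfied.
ΔL = 0, ±1 (not L=0↔0): L: 2 → 0, ΔL = -2 — violated.
ΔJ = 0, ±1 (not J=0↔0): J: 3/2 → 1/2, ΔJ = -1 — satisfied.

the ΔL = 0, ±1 rule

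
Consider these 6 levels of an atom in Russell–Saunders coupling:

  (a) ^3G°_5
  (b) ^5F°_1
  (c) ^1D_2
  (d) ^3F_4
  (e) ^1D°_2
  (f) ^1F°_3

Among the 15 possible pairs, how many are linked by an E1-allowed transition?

(a)–(b): forbidden (parity, ΔS, ΔJ).
(a)–(c): forbidden (ΔS, ΔL, ΔJ).
(a)–(d): allowed.
(a)–(e): forbidden (parity, ΔS, ΔL, ΔJ).
(a)–(f): forbidden (parity, ΔS, ΔJ).
(b)–(c): forbidden (ΔS).
(b)–(d): forbidden (ΔS, ΔJ).
(b)–(e): forbidden (parity, ΔS).
(b)–(f): forbidden (parity, ΔS, ΔJ).
(c)–(d): forbidden (parity, ΔS, ΔJ).
(c)–(e): allowed.
(c)–(f): allowed.
(d)–(e): forbidden (ΔS, ΔJ).
(d)–(f): forbidden (ΔS).
(e)–(f): forbidden (parity).
Allowed pairs: 3 of 15.

3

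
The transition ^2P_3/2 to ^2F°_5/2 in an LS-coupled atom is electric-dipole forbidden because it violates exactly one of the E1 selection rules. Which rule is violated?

Parity must change: even → odd — passes.
ΔS = 0: S: 1/2 → 1/2 — passes.
ΔL = 0, ±1 (not L=0↔0): L: 1 → 3, ΔL = +2 — fails.
ΔJ = 0, ±1 (not J=0↔0): J: 3/2 → 5/2, ΔJ = +1 — passes.

the ΔL = 0, ±1 rule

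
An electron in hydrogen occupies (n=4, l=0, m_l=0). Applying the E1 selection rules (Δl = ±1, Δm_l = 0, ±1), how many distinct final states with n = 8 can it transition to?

3

E1 requires Δl = ±1, so l_f ∈ {-1, 1}; with 0 ≤ l_f ≤ n_f−1 = 7, the allowed l_f values are {1}.
For l_f = 1: m_f ∈ {m_i−1, m_i, m_i+1} ∩ [−1, 1] = {-1, 0, 1} → 3 states.
Total: 3.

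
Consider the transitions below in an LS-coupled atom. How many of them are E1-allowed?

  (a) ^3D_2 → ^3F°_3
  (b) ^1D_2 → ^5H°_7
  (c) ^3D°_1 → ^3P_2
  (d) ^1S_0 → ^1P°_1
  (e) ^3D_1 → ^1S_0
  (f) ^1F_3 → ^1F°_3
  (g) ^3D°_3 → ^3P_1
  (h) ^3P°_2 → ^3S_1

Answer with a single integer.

(a) allowed
(b) forbidden (ΔS, ΔL, ΔJ fail)
(c) allowed
(d) allowed
(e) forbidden (parity, ΔS, ΔL fail)
(f) allowed
(g) forbidden (ΔJ fails)
(h) allowed
Total allowed: 5 of 8.

5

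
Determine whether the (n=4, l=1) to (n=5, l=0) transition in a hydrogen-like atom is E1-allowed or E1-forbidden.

l: 1 → 0 (Δl = -1). Δl = ±1 satisfied.
All E1 selection rules are satisfied.

allowed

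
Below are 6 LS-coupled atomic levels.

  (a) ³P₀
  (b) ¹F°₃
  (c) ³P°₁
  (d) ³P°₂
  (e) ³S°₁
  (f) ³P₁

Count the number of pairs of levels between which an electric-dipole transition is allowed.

(a)–(b): forbidden (ΔS, ΔL, ΔJ).
(a)–(c): allowed.
(a)–(d): forbidden (ΔJ).
(a)–(e): allowed.
(a)–(f): forbidden (parity).
(b)–(c): forbidden (parity, ΔS, ΔL, ΔJ).
(b)–(d): forbidden (parity, ΔS, ΔL).
(b)–(e): forbidden (parity, ΔS, ΔL, ΔJ).
(b)–(f): forbidden (ΔS, ΔL, ΔJ).
(c)–(d): forbidden (parity).
(c)–(e): forbidden (parity).
(c)–(f): allowed.
(d)–(e): forbidden (parity).
(d)–(f): allowed.
(e)–(f): allowed.
Allowed pairs: 5 of 15.

5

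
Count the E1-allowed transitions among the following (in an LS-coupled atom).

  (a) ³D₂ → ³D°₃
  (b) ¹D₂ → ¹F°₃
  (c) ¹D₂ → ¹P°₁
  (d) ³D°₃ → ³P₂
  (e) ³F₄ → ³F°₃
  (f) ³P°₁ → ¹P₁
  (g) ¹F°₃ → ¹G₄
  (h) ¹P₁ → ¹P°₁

(a) allowed
(b) allowed
(c) allowed
(d) allowed
(e) allowed
(f) forbidden (ΔS fails)
(g) allowed
(h) allowed
Total allowed: 7 of 8.

7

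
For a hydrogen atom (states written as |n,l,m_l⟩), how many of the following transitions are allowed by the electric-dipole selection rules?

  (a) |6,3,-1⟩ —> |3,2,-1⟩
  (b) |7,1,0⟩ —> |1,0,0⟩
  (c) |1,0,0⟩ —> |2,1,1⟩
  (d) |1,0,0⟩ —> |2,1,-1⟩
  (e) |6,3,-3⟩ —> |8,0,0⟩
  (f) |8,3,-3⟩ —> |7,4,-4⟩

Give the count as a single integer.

5

(a) allowed
(b) allowed
(c) allowed
(d) allowed
(e) forbidden — Δl = -3 (E1 requires Δl = ±1); Δm_l = +3 (E1 requires Δm_l = 0, ±1)
(f) allowed
Total allowed: 5 of 6.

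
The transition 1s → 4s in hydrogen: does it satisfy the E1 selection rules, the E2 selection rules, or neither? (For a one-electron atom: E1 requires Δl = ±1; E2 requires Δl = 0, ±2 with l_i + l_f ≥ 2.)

Δl = 0 − 0 = +0; l_i + l_f = 0.
E1 (Δl = ±1): not satisfied.
E2 (Δl = 0,±2, l_i+l_f ≥ 2): not satisfied.

neither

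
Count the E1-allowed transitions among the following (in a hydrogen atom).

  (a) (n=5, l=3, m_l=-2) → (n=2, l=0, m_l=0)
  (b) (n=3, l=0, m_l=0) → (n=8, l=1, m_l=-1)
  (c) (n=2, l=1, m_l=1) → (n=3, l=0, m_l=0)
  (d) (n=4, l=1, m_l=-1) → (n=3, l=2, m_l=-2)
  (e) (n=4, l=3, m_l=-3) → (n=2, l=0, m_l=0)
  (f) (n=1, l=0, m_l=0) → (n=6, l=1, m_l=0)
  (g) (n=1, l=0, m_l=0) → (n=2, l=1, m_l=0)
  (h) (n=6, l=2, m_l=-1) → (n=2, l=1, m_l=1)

(a) forbidden — Δl = -3 (E1 requires Δl = ±1); Δm_l = +2 (E1 requires Δm_l = 0, ±1)
(b) allowed
(c) allowed
(d) allowed
(e) forbidden — Δl = -3 (E1 requires Δl = ±1); Δm_l = +3 (E1 requires Δm_l = 0, ±1)
(f) allowed
(g) allowed
(h) forbidden — Δm_l = +2 (E1 requires Δm_l = 0, ±1)
Total allowed: 5 of 8.

5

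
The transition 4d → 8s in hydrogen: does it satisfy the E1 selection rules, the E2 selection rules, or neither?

Δl = 0 − 2 = -2; l_i + l_f = 2.
E1 (Δl = ±1): not satisfied.
E2 (Δl = 0,±2, l_i+l_f ≥ 2): satisfied.

E2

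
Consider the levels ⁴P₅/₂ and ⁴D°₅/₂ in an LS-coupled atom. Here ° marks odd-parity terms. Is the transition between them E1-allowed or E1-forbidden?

Reading off the term symbols: S 3/2→3/2, L 1→2, J 5/2→5/2, parity even→odd.
Parity must change: even → odd — satisfied.
ΔS = 0: S: 3/2 → 3/2 — satisfied.
ΔL = 0, ±1 (not L=0↔0): L: 1 → 2, ΔL = +1 — satisfied.
ΔJ = 0, ±1 (not J=0↔0): J: 5/2 → 5/2, ΔJ = +0 — satisfied.
All four E1 rules are satisfied.

allowed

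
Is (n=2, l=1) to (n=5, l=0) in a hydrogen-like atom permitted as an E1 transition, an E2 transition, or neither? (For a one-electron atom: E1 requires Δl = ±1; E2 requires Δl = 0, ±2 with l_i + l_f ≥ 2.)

E1

Δl = 0 − 1 = -1; l_i + l_f = 1.
E1 (Δl = ±1): satisfied.
E2 (Δl = 0,±2, l_i+l_f ≥ 2): not satisfied.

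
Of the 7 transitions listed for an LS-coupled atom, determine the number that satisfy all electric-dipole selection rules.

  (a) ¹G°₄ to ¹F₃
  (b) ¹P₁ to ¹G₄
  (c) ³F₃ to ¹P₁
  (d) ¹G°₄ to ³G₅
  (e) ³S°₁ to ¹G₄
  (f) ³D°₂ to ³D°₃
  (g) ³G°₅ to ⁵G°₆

(a) allowed
(b) forbidden (parity, ΔL, ΔJ fail)
(c) forbidden (parity, ΔS, ΔL, ΔJ fail)
(d) forbidden (ΔS fails)
(e) forbidden (ΔS, ΔL, ΔJ fail)
(f) forbidden (parity fails)
(g) forbidden (parity, ΔS fail)
Total allowed: 1 of 7.

1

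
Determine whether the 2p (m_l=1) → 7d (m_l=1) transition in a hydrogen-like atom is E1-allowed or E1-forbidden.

allowed

Δl = 2 − 1 = +1; the E1 rule Δl = ±1 is passes.
m_l: 1 → 1 (Δm_l = +0). |Δm_l| ≤ 1 passes.
All E1 selection rules are satisfied.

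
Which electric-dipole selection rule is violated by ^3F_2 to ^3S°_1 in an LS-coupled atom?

the ΔL = 0, ±1 rule

Parity must change: even → odd — satisfied.
ΔS = 0: S: 1 → 1 — satisfied.
ΔL = 0, ±1 (not L=0↔0): L: 3 → 0, ΔL = -3 — violated.
ΔJ = 0, ±1 (not J=0↔0): J: 2 → 1, ΔJ = -1 — satisfied.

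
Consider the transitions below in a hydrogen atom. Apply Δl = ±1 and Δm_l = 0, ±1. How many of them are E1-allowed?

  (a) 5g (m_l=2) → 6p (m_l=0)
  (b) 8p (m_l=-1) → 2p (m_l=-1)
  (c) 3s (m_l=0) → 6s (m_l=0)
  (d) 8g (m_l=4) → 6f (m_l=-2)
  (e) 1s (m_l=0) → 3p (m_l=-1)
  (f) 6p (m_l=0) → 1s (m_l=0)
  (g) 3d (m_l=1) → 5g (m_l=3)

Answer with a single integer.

2

(a) forbidden — Δl = -3 (E1 requires Δl = ±1); Δm_l = -2 (E1 requires Δm_l = 0, ±1)
(b) forbidden — Δl = +0 (E1 requires Δl = ±1)
(c) forbidden — Δl = +0 (E1 requires Δl = ±1)
(d) forbidden — Δm_l = -6 (E1 requires Δm_l = 0, ±1)
(e) allowed
(f) allowed
(g) forbidden — Δl = +2 (E1 requires Δl = ±1); Δm_l = +2 (E1 requires Δm_l = 0, ±1)
Total allowed: 2 of 7.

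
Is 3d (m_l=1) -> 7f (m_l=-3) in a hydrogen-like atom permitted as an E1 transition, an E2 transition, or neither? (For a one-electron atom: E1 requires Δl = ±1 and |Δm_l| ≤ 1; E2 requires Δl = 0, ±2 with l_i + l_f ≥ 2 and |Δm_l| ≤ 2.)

neither

Δl = 3 − 2 = +1; l_i + l_f = 5.
Δm_l = -4.
E1 (Δl = ±1, |Δm_l| ≤ 1): not satisfied.
E2 (Δl = 0,±2, l_i+l_f ≥ 2, |Δm_l| ≤ 2): not satisfied.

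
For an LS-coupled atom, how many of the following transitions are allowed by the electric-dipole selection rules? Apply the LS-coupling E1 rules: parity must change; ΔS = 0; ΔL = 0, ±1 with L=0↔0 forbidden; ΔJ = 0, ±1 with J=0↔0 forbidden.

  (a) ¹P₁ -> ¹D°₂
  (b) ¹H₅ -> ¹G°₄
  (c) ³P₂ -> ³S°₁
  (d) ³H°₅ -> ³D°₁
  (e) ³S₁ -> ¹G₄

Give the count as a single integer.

3

(a) allowed
(b) allowed
(c) allowed
(d) forbidden (parity, ΔL, ΔJ fail)
(e) forbidden (parity, ΔS, ΔL, ΔJ fail)
Total allowed: 3 of 5.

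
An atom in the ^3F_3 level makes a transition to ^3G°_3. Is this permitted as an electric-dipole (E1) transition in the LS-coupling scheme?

allowed

Reading off the term symbols: S 1→1, L 3→4, J 3→3, parity even→odd.
Parity must change: even → odd — passes.
ΔS = 0: S: 1 → 1 — passes.
ΔL = 0, ±1 (not L=0↔0): L: 3 → 4, ΔL = +1 — passes.
ΔJ = 0, ±1 (not J=0↔0): J: 3 → 3, ΔJ = +0 — passes.
All four E1 rules are satisfied.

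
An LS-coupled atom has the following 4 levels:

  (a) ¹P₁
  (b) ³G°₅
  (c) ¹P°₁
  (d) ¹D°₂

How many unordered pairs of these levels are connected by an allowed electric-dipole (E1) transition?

(a)–(b): forbidden (ΔS, ΔL, ΔJ).
(a)–(c): allowed.
(a)–(d): allowed.
(b)–(c): forbidden (parity, ΔS, ΔL, ΔJ).
(b)–(d): forbidden (parity, ΔS, ΔL, ΔJ).
(c)–(d): forbidden (parity).
Allowed pairs: 2 of 6.

2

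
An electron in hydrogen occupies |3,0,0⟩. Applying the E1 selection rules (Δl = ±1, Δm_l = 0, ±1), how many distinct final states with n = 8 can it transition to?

E1 requires Δl = ±1, so l_f ∈ {-1, 1}; with 0 ≤ l_f ≤ n_f−1 = 7, the allowed l_f values are {1}.
For l_f = 1: m_f ∈ {m_i−1, m_i, m_i+1} ∩ [−1, 1] = {-1, 0, 1} → 3 states.
Total: 3.

3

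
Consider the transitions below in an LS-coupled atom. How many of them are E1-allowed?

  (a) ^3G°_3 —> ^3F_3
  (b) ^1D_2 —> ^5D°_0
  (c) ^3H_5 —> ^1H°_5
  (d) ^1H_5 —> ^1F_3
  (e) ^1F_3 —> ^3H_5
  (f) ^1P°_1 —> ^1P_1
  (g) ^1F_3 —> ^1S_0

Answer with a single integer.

2

(a) allowed
(b) forbidden (ΔS, ΔJ fail)
(c) forbidden (ΔS fails)
(d) forbidden (parity, ΔL, ΔJ fail)
(e) forbidden (parity, ΔS, ΔL, ΔJ fail)
(f) allowed
(g) forbidden (parity, ΔL, ΔJ fail)
Total allowed: 2 of 7.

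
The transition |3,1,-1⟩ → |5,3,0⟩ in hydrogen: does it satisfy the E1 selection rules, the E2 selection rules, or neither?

E2

Δl = 3 − 1 = +2; l_i + l_f = 4.
Δm_l = +1.
E1 (Δl = ±1, |Δm_l| ≤ 1): not satisfied.
E2 (Δl = 0,±2, l_i+l_f ≥ 2, |Δm_l| ≤ 2): satisfied.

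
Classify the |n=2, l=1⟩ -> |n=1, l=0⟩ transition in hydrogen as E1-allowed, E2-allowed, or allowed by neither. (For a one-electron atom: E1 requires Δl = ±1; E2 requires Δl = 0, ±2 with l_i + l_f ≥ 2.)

Δl = 0 − 1 = -1; l_i + l_f = 1.
E1 (Δl = ±1): satisfied.
E2 (Δl = 0,±2, l_i+l_f ≥ 2): not satisfied.

E1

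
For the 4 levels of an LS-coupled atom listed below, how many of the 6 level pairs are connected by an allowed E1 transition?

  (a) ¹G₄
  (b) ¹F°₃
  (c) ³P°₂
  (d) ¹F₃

(a)–(b): allowed.
(a)–(c): forbidden (ΔS, ΔL, ΔJ).
(a)–(d): forbidden (parity).
(b)–(c): forbidden (parity, ΔS, ΔL).
(b)–(d): allowed.
(c)–(d): forbidden (ΔS, ΔL).
Allowed pairs: 2 of 6.

2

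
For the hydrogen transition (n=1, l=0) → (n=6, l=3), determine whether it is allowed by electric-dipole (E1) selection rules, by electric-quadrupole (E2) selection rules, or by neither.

neither

Δl = 3 − 0 = +3; l_i + l_f = 3.
E1 (Δl = ±1): not satisfied.
E2 (Δl = 0,±2, l_i+l_f ≥ 2): not satisfied.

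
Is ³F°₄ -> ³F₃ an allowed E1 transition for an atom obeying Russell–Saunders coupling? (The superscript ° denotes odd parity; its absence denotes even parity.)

allowed

Reading off the term symbols: S 1→1, L 3→3, J 4→3, parity odd→even.
Parity must change: odd → even — ✓.
ΔS = 0: S: 1 → 1 — ✓.
ΔL = 0, ±1 (not L=0↔0): L: 3 → 3, ΔL = +0 — ✓.
ΔJ = 0, ±1 (not J=0↔0): J: 4 → 3, ΔJ = -1 — ✓.
All four E1 rules are satisfied.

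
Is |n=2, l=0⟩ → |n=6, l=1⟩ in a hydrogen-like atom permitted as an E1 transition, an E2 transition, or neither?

E1

Δl = 1 − 0 = +1; l_i + l_f = 1.
E1 (Δl = ±1): satisfied.
E2 (Δl = 0,±2, l_i+l_f ≥ 2): not satisfied.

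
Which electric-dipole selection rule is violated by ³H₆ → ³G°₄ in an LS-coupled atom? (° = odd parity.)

ΔS = 0: S: 1 → 1 — ✓.
ΔL = 0, ±1 (not L=0↔0): L: 5 → 4, ΔL = -1 — ✓.
Parity must change: even → odd — ✓.
ΔJ = 0, ±1 (not J=0↔0): J: 6 → 4, ΔJ = -2 — ✗.

the ΔJ = 0, ±1 rule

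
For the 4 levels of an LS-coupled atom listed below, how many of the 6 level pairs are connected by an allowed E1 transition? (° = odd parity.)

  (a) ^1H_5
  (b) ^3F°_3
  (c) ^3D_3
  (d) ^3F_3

(a)–(b): forbidden (ΔS, ΔL, ΔJ).
(a)–(c): forbidden (parity, ΔS, ΔL, ΔJ).
(a)–(d): forbidden (parity, ΔS, ΔL, ΔJ).
(b)–(c): allowed.
(b)–(d): allowed.
(c)–(d): forbidden (parity).
Allowed pairs: 2 of 6.

2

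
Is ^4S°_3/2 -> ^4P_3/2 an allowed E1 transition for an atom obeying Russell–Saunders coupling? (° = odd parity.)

ΔL = 0, ±1 (not L=0↔0): L: 0 → 1, ΔL = +1 — ✓.
Parity must change: odd → even — ✓.
ΔS = 0: S: 3/2 → 3/2 — ✓.
ΔJ = 0, ±1 (not J=0↔0): J: 3/2 → 3/2, ΔJ = +0 — ✓.
All four E1 rules are satisfied.

allowed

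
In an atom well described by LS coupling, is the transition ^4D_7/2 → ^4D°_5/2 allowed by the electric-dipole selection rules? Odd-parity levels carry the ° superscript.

allowed

Parity must change: even → odd — ✓.
ΔS = 0: S: 3/2 → 3/2 — ✓.
ΔL = 0, ±1 (not L=0↔0): L: 2 → 2, ΔL = +0 — ✓.
ΔJ = 0, ±1 (not J=0↔0): J: 7/2 → 5/2, ΔJ = -1 — ✓.
All four E1 rules are satisfied.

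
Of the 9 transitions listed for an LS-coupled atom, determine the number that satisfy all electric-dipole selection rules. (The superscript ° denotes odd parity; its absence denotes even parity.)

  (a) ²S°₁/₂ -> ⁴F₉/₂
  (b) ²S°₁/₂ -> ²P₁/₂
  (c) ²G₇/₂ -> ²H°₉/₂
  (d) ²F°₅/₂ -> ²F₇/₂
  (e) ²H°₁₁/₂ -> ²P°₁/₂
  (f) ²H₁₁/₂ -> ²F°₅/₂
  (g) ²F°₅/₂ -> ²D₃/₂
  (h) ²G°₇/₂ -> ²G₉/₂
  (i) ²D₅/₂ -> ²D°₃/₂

(a) forbidden (ΔS, ΔL, ΔJ fail)
(b) allowed
(c) allowed
(d) allowed
(e) forbidden (parity, ΔL, ΔJ fail)
(f) forbidden (ΔL, ΔJ fail)
(g) allowed
(h) allowed
(i) allowed
Total allowed: 6 of 9.

6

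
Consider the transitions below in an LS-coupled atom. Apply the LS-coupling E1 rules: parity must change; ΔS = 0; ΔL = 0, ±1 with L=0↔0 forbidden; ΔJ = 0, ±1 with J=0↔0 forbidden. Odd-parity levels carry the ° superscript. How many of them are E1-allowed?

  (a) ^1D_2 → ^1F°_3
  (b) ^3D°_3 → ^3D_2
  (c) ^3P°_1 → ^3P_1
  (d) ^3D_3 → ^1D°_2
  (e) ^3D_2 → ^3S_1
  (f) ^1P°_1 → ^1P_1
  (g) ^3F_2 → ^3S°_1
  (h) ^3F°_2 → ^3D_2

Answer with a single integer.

5

(a) allowed
(b) allowed
(c) allowed
(d) forbidden (ΔS fails)
(e) forbidden (parity, ΔL fail)
(f) allowed
(g) forbidden (ΔL fails)
(h) allowed
Total allowed: 5 of 8.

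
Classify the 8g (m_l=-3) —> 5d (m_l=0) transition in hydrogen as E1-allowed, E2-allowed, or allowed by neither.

neither

Δl = 2 − 4 = -2; l_i + l_f = 6.
Δm_l = +3.
E1 (Δl = ±1, |Δm_l| ≤ 1): not satisfied.
E2 (Δl = 0,±2, l_i+l_f ≥ 2, |Δm_l| ≤ 2): not satisfied.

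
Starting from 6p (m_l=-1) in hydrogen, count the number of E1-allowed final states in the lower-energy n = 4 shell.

4

E1 requires Δl = ±1, so l_f ∈ {0, 2}; with 0 ≤ l_f ≤ n_f−1 = 3, the allowed l_f values are {0, 2}.
For l_f = 0: m_f ∈ {m_i−1, m_i, m_i+1} ∩ [−0, 0] = {0} → 1 state.
For l_f = 2: m_f ∈ {m_i−1, m_i, m_i+1} ∩ [−2, 2] = {-2, -1, 0} → 3 states.
Total: 4.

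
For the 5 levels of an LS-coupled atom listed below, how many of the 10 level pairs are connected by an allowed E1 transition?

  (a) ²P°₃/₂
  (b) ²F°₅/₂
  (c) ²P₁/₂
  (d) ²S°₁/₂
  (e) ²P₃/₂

(a)–(b): forbidden (parity, ΔL).
(a)–(c): allowed.
(a)–(d): forbidden (parity).
(a)–(e): allowed.
(b)–(c): forbidden (ΔL, ΔJ).
(b)–(d): forbidden (parity, ΔL, ΔJ).
(b)–(e): forbidden (ΔL).
(c)–(d): allowed.
(c)–(e): forbidden (parity).
(d)–(e): allowed.
Allowed pairs: 4 of 10.

4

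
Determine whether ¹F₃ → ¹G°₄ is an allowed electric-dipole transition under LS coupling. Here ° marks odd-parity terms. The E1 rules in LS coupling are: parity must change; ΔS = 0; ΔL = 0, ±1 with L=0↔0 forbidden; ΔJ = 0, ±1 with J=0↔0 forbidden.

Parity must change: even → odd — ok.
ΔS = 0: S: 0 → 0 — ok.
ΔL = 0, ±1 (not L=0↔0): L: 3 → 4, ΔL = +1 — ok.
ΔJ = 0, ±1 (not J=0↔0): J: 3 → 4, ΔJ = +1 — ok.
All four E1 rules are satisfied.

allowed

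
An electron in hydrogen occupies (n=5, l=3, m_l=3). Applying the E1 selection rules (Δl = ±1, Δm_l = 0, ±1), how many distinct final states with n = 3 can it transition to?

1

E1 requires Δl = ±1, so l_f ∈ {2, 4}; with 0 ≤ l_f ≤ n_f−1 = 2, the allowed l_f values are {2}.
For l_f = 2: m_f ∈ {m_i−1, m_i, m_i+1} ∩ [−2, 2] = {2} → 1 state.
Total: 1.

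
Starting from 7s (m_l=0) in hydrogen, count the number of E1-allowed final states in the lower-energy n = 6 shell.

3

E1 requires Δl = ±1, so l_f ∈ {-1, 1}; with 0 ≤ l_f ≤ n_f−1 = 5, the allowed l_f values are {1}.
For l_f = 1: m_f ∈ {m_i−1, m_i, m_i+1} ∩ [−1, 1] = {-1, 0, 1} → 3 states.
Total: 3.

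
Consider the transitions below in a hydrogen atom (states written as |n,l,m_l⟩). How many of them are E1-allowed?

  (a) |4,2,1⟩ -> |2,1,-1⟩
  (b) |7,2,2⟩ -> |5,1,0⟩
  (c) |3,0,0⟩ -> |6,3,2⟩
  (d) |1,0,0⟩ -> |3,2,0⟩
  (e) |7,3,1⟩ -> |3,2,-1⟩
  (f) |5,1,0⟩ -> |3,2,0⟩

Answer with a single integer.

(a) forbidden — Δm_l = -2 (E1 requires Δm_l = 0, ±1)
(b) forbidden — Δm_l = -2 (E1 requires Δm_l = 0, ±1)
(c) forbidden — Δl = +3 (E1 requires Δl = ±1); Δm_l = +2 (E1 requires Δm_l = 0, ±1)
(d) forbidden — Δl = +2 (E1 requires Δl = ±1)
(e) forbidden — Δm_l = -2 (E1 requires Δm_l = 0, ±1)
(f) allowed
Total allowed: 1 of 6.

1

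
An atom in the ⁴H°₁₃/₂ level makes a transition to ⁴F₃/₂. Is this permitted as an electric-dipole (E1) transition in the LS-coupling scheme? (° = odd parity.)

Reading off the term symbols: S 3/2→3/2, L 5→3, J 13/2→3/2, parity odd→even.
Parity must change: odd → even — ✓.
ΔS = 0: S: 3/2 → 3/2 — ✓.
ΔL = 0, ±1 (not L=0↔0): L: 5 → 3, ΔL = -2 — ✗.
ΔJ = 0, ±1 (not J=0↔0): J: 13/2 → 3/2, ΔJ = -5 — ✗.
Rule(s) violated: ΔL, ΔJ.

forbidden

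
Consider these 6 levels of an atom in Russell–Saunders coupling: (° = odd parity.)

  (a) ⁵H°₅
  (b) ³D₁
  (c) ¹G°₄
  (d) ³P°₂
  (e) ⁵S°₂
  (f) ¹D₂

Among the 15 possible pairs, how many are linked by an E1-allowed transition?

1

(a)–(b): forbidden (ΔS, ΔL, ΔJ).
(a)–(c): forbidden (parity, ΔS).
(a)–(d): forbidden (parity, ΔS, ΔL, ΔJ).
(a)–(e): forbidden (parity, ΔL, ΔJ).
(a)–(f): forbidden (ΔS, ΔL, ΔJ).
(b)–(c): forbidden (ΔS, ΔL, ΔJ).
(b)–(d): allowed.
(b)–(e): forbidden (ΔS, ΔL).
(b)–(f): forbidden (parity, ΔS).
(c)–(d): forbidden (parity, ΔS, ΔL, ΔJ).
(c)–(e): forbidden (parity, ΔS, ΔL, ΔJ).
(c)–(f): forbidden (ΔL, ΔJ).
(d)–(e): forbidden (parity, ΔS).
(d)–(f): forbidden (ΔS).
(e)–(f): forbidden (ΔS, ΔL).
Allowed pairs: 1 of 15.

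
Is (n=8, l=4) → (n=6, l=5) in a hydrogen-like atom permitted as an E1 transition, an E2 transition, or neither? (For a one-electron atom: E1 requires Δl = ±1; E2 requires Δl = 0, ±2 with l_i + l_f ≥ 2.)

Δl = 5 − 4 = +1; l_i + l_f = 9.
E1 (Δl = ±1): satisfied.
E2 (Δl = 0,±2, l_i+l_f ≥ 2): not satisfied.

E1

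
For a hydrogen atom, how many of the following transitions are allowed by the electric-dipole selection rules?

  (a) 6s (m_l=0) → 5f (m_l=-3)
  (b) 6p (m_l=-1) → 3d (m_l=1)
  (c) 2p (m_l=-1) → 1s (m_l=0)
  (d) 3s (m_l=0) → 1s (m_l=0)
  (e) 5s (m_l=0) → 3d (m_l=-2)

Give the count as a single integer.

1

(a) forbidden — Δl = +3 (E1 requires Δl = ±1); Δm_l = -3 (E1 requires Δm_l = 0, ±1)
(b) forbidden — Δm_l = +2 (E1 requires Δm_l = 0, ±1)
(c) allowed
(d) forbidden — Δl = +0 (E1 requires Δl = ±1)
(e) forbidden — Δl = +2 (E1 requires Δl = ±1); Δm_l = -2 (E1 requires Δm_l = 0, ±1)
Total allowed: 1 of 5.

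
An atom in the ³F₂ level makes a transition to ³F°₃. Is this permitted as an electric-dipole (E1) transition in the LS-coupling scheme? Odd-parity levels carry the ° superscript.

Reading off the term symbols: S 1→1, L 3→3, J 2→3, parity even→odd.
Parity must change: even → odd — satisfied.
ΔS = 0: S: 1 → 1 — satisfied.
ΔL = 0, ±1 (not L=0↔0): L: 3 → 3, ΔL = +0 — satisfied.
ΔJ = 0, ±1 (not J=0↔0): J: 2 → 3, ΔJ = +1 — satisfied.
All four E1 rules are satisfied.

allowed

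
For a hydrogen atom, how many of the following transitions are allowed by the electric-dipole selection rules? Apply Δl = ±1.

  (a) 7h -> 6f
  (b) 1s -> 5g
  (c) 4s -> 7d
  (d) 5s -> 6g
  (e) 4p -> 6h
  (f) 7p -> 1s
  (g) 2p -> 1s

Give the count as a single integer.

2

(a) forbidden — Δl = -2 (E1 requires Δl = ±1)
(b) forbidden — Δl = +4 (E1 requires Δl = ±1)
(c) forbidden — Δl = +2 (E1 requires Δl = ±1)
(d) forbidden — Δl = +4 (E1 requires Δl = ±1)
(e) forbidden — Δl = +4 (E1 requires Δl = ±1)
(f) allowed
(g) allowed
Total allowed: 2 of 7.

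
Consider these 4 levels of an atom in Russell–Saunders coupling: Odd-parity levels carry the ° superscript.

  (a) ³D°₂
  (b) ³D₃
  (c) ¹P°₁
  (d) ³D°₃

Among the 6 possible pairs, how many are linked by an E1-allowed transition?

2

(a)–(b): allowed.
(a)–(c): forbidden (parity, ΔS).
(a)–(d): forbidden (parity).
(b)–(c): forbidden (ΔS, ΔJ).
(b)–(d): allowed.
(c)–(d): forbidden (parity, ΔS, ΔJ).
Allowed pairs: 2 of 6.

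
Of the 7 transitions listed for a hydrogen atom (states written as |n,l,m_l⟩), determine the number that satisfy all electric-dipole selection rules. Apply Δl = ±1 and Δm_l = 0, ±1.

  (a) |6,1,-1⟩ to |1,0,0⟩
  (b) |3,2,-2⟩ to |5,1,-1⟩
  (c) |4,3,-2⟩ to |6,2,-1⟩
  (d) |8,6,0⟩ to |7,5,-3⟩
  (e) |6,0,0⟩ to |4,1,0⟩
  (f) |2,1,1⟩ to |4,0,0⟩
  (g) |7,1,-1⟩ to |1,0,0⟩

6

(a) allowed
(b) allowed
(c) allowed
(d) forbidden — Δm_l = -3 (E1 requires Δm_l = 0, ±1)
(e) allowed
(f) allowed
(g) allowed
Total allowed: 6 of 7.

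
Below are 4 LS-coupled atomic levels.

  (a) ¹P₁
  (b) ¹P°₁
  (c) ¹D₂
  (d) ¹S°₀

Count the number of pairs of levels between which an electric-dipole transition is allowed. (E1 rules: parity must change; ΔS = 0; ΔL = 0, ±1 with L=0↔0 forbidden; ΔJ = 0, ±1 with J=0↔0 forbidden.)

(a)–(b): allowed.
(a)–(c): forbidden (parity).
(a)–(d): allowed.
(b)–(c): allowed.
(b)–(d): forbidden (parity).
(c)–(d): forbidden (ΔL, ΔJ).
Allowed pairs: 3 of 6.

3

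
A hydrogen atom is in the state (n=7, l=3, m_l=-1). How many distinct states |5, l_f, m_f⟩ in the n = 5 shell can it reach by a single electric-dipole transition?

E1 requires Δl = ±1, so l_f ∈ {2, 4}; with 0 ≤ l_f ≤ n_f−1 = 4, the allowed l_f values are {2, 4}.
For l_f = 2: m_f ∈ {m_i−1, m_i, m_i+1} ∩ [−2, 2] = {-2, -1, 0} → 3 states.
For l_f = 4: m_f ∈ {m_i−1, m_i, m_i+1} ∩ [−4, 4] = {-2, -1, 0} → 3 states.
Total: 6.

6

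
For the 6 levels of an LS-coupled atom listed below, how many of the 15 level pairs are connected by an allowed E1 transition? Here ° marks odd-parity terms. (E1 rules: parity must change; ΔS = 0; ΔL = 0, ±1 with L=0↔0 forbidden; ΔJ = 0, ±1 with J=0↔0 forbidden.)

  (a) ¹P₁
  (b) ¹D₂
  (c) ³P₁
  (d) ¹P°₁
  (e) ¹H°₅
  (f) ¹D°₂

(a)–(b): forbidden (parity).
(a)–(c): forbidden (parity, ΔS).
(a)–(d): allowed.
(a)–(e): forbidden (ΔL, ΔJ).
(a)–(f): allowed.
(b)–(c): forbidden (parity, ΔS).
(b)–(d): allowed.
(b)–(e): forbidden (ΔL, ΔJ).
(b)–(f): allowed.
(c)–(d): forbidden (ΔS).
(c)–(e): forbidden (ΔS, ΔL, ΔJ).
(c)–(f): forbidden (ΔS).
(d)–(e): forbidden (parity, ΔL, ΔJ).
(d)–(f): forbidden (parity).
(e)–(f): forbidden (parity, ΔL, ΔJ).
Allowed pairs: 4 of 15.

4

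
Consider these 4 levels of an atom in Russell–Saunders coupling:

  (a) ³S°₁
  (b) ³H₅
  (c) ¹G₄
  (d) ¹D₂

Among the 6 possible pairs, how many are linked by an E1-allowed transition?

0

(a)–(b): forbidden (ΔL, ΔJ).
(a)–(c): forbidden (ΔS, ΔL, ΔJ).
(a)–(d): forbidden (ΔS, ΔL).
(b)–(c): forbidden (parity, ΔS).
(b)–(d): forbidden (parity, ΔS, ΔL, ΔJ).
(c)–(d): forbidden (parity, ΔL, ΔJ).
Allowed pairs: 0 of 6.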